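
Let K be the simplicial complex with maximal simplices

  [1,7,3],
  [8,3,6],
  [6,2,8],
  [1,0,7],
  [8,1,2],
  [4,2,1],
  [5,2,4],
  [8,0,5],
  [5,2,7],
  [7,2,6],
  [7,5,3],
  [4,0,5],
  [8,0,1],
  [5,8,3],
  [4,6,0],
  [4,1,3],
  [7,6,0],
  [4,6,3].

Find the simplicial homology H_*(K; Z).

K has 9 vertices, 27 edges, 18 triangles.
rank ∂_0 = 0, rank ∂_1 = 8 ⇒ b_0 = 9 − 0 − 8 = 1; all invariant factors of ∂_1 are 1 so no torsion. So H_0 = Z.
rank ∂_1 = 8, rank ∂_2 = 17 ⇒ b_1 = 27 − 8 − 17 = 2; all invariant factors of ∂_2 are 1 so no torsion. So H_1 = Z^2.
rank ∂_2 = 17, rank ∂_3 = 0 ⇒ b_2 = 18 − 17 − 0 = 1. So H_2 = Z.

H_0 ≅ Z,  H_1 ≅ Z^2,  H_2 ≅ Z.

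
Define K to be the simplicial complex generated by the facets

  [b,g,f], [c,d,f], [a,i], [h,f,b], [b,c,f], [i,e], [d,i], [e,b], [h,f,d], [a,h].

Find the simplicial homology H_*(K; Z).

H_0 = Z,  H_1 = Z^2,  H_2 = 0.

Order the vertices as a < b < c < d < e < f < g < h < i. Listing each simplex with vertices in this order, K has dimension 2 with simplices:

  0-simplices (9): a, b, c, d, e, f, g, h, i
  1-simplices (15): ah, ai, bc, be, bf, bg, bh, cd, cf, df, dh, di, ei, fg, fh
  2-simplices (5): bcf, bfg, bfh, cdf, dfh

giving chain groups C_0 ≅ Z^9, C_1 ≅ Z^15, C_2 ≅ Z^5.

The boundary map ∂_1: C_1 → C_0 sends each edge [p,q] (with p < q) to q − p. For instance
  ∂cf = f − c.
The resulting 9×15 matrix has rank 8, and its Smith normal form has invariant factors (1,1,1,1,1,1,1,1).

The boundary map ∂_2: C_2 → C_1 maps a triangle to the signed sum of its edges. For instance
  ∂dfh = fh − dh + df,
  ∂cdf = df − cf + cd.
As a 15×5 matrix over Z this has rank 5, with invariant factors (1,1,1,1,1).

Reading off H_k = ker ∂_k / im ∂_{k+1}:

  H_0: rank C_0 − rank ∂_1 = 9 − 8 = 1, and the invariant factors of ∂_1 are all 1, so H_0 ≅ Z.
  H_1: rank ker ∂_1 − rank ∂_2 = (15 − 8) − 5 = 2, and the invariant factors of ∂_2 are all 1, so H_1 ≅ Z^2.
  H_2: rank ker ∂_2 − rank ∂_3 = (5 − 5) − 0 = 0, and there is no ∂_3, so H_2 ≅ 0.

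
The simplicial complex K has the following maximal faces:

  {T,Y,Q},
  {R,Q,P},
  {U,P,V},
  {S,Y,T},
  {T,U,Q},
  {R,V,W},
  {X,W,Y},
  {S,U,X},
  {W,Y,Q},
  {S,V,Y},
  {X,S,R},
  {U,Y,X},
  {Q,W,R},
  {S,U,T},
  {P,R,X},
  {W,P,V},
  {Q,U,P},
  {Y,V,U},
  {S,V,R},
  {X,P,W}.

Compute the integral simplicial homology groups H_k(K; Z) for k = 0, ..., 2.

H_0 = Z,  H_1 = Z ⊕ Z_2,  H_2 = 0.

K has 10 vertices, 30 edges, 20 triangles.
rank ∂_0 = 0, rank ∂_1 = 9 ⇒ b_0 = 10 − 0 − 9 = 1; all invariant factors of ∂_1 are 1 so no torsion. So H_0 ≅ Z.
rank ∂_1 = 9, rank ∂_2 = 20 ⇒ b_1 = 30 − 9 − 20 = 1; ∂_2 has invariant factor(s) [2] giving torsion. So H_1 ≅ Z ⊕ Z_2.
rank ∂_2 = 20, rank ∂_3 = 0 ⇒ b_2 = 20 − 20 − 0 = 0. So H_2 ≅ 0.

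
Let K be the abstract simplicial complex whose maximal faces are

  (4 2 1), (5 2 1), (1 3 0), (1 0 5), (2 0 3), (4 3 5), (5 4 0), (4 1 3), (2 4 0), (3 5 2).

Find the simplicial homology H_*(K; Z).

Fix the vertex order 0 < 1 < 2 < 3 < 4 < 5 and write every simplex with vertices in increasing order. Then dim K = 2 and the simplices of K are:

  0-simplices (6): [0], [1], [2], [3], [4], [5]
  1-simplices (15): [0,1], [0,2], [0,3], [0,4], [0,5], [1,2], [1,3], [1,4], [1,5], [2,3], [2,4], [2,5], [3,4], [3,5], [4,5]
  2-simplices (10): [0,1,3], [0,1,5], [0,2,3], [0,2,4], [0,4,5], [1,2,4], [1,2,5], [1,3,4], [2,3,5], [3,4,5]

so the chain groups are C_0 ≅ Z^6, C_1 ≅ Z^15, C_2 ≅ Z^10.

Boundary ∂_1: C_1 → C_0 is given by ∂[p,q] = [q] − [p]. For instance
  ∂[3,4] = [4] − [3].
The 6×15 boundary matrix has rank 5 and Smith normal form diag(1,1,1,1,1).

Boundary ∂_2: C_2 → C_1 acts by ∂[p,q,r] = [q,r] − [p,r] + [p,q]. For instance
  ∂[1,2,4] = [2,4] − [1,4] + [1,2],
  ∂[0,1,3] = [1,3] − [0,3] + [0,1].
As a 15×10 matrix over Z this has rank 10, with invariant factors (1,1,1,1,1,1,1,1,1,2).

Computing H_k = (kernel of ∂_k) / (image of ∂_{k+1}):

  H_0: rank C_0 − rank ∂_1 = 6 − 5 = 1, and the invariant factors of ∂_1 are all 1, so H_0 = Z.
  H_1: rank ker ∂_1 − rank ∂_2 = (15 − 5) − 10 = 0, and ∂_2 has invariant factor 2 > 1, so H_1 = Z/2Z.
  H_2: rank ker ∂_2 − rank ∂_3 = (10 − 10) − 0 = 0, and there is no ∂_3, so H_2 = 0.

H_0 = Z,  H_1 = Z/2Z,  H_2 = 0.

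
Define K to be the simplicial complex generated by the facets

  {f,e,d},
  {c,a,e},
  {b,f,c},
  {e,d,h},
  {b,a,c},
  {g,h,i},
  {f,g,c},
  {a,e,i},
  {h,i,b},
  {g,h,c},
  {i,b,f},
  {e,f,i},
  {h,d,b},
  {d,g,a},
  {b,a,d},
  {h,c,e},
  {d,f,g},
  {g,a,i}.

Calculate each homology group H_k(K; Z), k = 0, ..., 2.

K has 9 vertices, 27 edges, 18 triangles.
rank ∂_0 = 0, rank ∂_1 = 8 ⇒ b_0 = 9 − 0 − 8 = 1; all invariant factors of ∂_1 are 1 so no torsion. So H_0 = Z.
rank ∂_1 = 8, rank ∂_2 = 17 ⇒ b_1 = 27 − 8 − 17 = 2; all invariant factors of ∂_2 are 1 so no torsion. So H_1 = Z^2.
rank ∂_2 = 17, rank ∂_3 = 0 ⇒ b_2 = 18 − 17 − 0 = 1. So H_2 = Z.

H_0 = Z,  H_1 = Z^2,  H_2 = Z.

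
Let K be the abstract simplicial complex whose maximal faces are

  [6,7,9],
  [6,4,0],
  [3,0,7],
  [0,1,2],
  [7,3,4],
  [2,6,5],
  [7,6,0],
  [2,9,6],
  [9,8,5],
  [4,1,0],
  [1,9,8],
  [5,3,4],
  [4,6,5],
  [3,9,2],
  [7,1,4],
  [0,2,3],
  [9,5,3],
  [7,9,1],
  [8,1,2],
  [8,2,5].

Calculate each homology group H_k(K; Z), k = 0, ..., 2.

H_0 ≅ Z,  H_1 ≅ Z ⊕ Z_2,  H_2 = 0.

Order the vertices as 0 < 1 < 2 < 3 < 4 < 5 < 6 < 7 < 8 < 9. Listing each simplex with vertices in this order, K has dimension 2 with simplices:

  0-simplices (10): [0], [1], [2], [3], [4], [5], [6], [7], [8], [9]
  1-simplices (30): (30 of them)
  2-simplices (20): (20 of them)

giving chain groups C_0 ≅ Z^10, C_1 ≅ Z^30, C_2 ≅ Z^20.

Boundary ∂_1: C_1 → C_0 maps an edge to its endpoints' difference, ∂[p,q] = q − p. For instance
  ∂[0,7] = [7] − [0].
The 10×30 boundary matrix has rank 9 and Smith normal form diag(1,1,1,1,1,1,1,1,1).

The boundary map ∂_2: C_2 → C_1 maps a triangle to the signed sum of its edges. For instance
  ∂[2,6,9] = [6,9] − [2,9] + [2,6],
  ∂[3,5,9] = [5,9] − [3,9] + [3,5].
This gives a 30×20 integer matrix of rank 20; reducing to Smith normal form yields diagonal entries (1,1,1,1,1,1,1,1,1,1,1,1,1,1,1,1,1,1,1,2).

Now H_k = ker ∂_k / im ∂_{k+1}, so:

  H_0: rank C_0 − rank ∂_1 = 10 − 9 = 1, and the invariant factors of ∂_1 are all 1, so H_0 = Z.
  H_1: rank ker ∂_1 − rank ∂_2 = (30 − 9) − 20 = 1, and ∂_2 has invariant factor 2 > 1, so H_1 = Z ⊕ Z_2.
  H_2: rank ker ∂_2 − rank ∂_3 = (20 − 20) − 0 = 0, and there is no ∂_3, so H_2 = 0.

As a check, the Euler characteristic is 10 − 30 + 20 = 0, which agrees with 1 − 1 + 0 = 0.
(K is a triangulation of the Klein bottle.)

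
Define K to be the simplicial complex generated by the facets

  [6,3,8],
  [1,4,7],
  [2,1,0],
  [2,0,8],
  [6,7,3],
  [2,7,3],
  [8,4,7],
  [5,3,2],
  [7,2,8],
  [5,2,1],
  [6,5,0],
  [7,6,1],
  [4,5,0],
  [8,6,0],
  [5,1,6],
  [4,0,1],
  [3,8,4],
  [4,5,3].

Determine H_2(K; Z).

H_2 ≅ 0.

Order the vertices as 0 < 1 < 2 < 3 < 4 < 5 < 6 < 7 < 8. Listing each simplex with vertices in this order, K has dimension 2 with simplices:

  0-simplices (9): [0], [1], [2], [3], [4], [5], [6], [7], [8]
  1-simplices (27): (27 of them)
  2-simplices (18): [0,1,2], [0,1,4], [0,2,8], [0,4,5], [0,5,6], [0,6,8], [1,2,5], [1,4,7], [1,5,6], [1,6,7], [2,3,5], [2,3,7], [2,7,8], [3,4,5], [3,4,8], [3,6,7], [3,6,8], [4,7,8]

giving chain groups C_0 ≅ Z^9, C_1 ≅ Z^27, C_2 ≅ Z^18.

The boundary map ∂_1: C_1 → C_0 sends each edge [p,q] (with p < q) to q − p.
The 9×27 boundary matrix has rank 8 and Smith normal form diag(1,1,1,1,1,1,1,1).

∂_2: C_2 → C_1 sends each 2-simplex [p,q,r] to [q,r] − [p,r] + [p,q]. For instance
  ∂[0,2,8] = [2,8] − [0,8] + [0,2],
  ∂[0,4,5] = [4,5] − [0,5] + [0,4].
The 27×18 boundary matrix has rank 18 and Smith normal form diag(1,1,1,1,1,1,1,1,1,1,1,1,1,1,1,1,1,2).

Now H_k = ker ∂_k / im ∂_{k+1}, so:

  H_2: rank ker ∂_2 − rank ∂_3 = (18 − 18) − 0 = 0, and there is no ∂_3, so H_2 ≅ 0.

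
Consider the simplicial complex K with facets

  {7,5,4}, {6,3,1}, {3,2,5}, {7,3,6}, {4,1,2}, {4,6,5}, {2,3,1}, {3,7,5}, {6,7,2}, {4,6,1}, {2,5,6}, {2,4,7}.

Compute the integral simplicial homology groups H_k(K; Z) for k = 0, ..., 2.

H_0 ≅ Z,  H_1 ≅ Z/2,  H_2 = 0.

Order the vertices as 1 < 2 < 3 < 4 < 5 < 6 < 7. Listing each simplex with vertices in this order, K has dimension 2 with simplices:

  0-simplices (7): [1], [2], [3], [4], [5], [6], [7]
  1-simplices (18): [1,2], [1,3], [1,4], [1,6], [2,3], [2,4], [2,5], [2,6], [2,7], [3,5], [3,6], [3,7], [4,5], [4,6], [4,7], [5,6], [5,7], [6,7]
  2-simplices (12): [1,2,3], [1,2,4], [1,3,6], [1,4,6], [2,3,5], [2,4,7], [2,5,6], [2,6,7], [3,5,7], [3,6,7], [4,5,6], [4,5,7]

so the chain groups are C_0 ≅ Z^7, C_1 ≅ Z^18, C_2 ≅ Z^12.

The boundary map ∂_1: C_1 → C_0 sends each edge [p,q] (with p < q) to q − p.
The resulting 7×18 matrix has rank 6, and its Smith normal form has invariant factors (1,1,1,1,1,1).

The boundary map ∂_2: C_2 → C_1 sends each 2-simplex [p,q,r] to [q,r] − [p,r] + [p,q]. For instance
  ∂[1,4,6] = [4,6] − [1,6] + [1,4],
  ∂[1,3,6] = [3,6] − [1,6] + [1,3].
As a 18×12 matrix over Z this has rank 12, with invariant factors (1,1,1,1,1,1,1,1,1,1,1,2).

From H_k ≅ ker(∂_k) / im(∂_{k+1}) we obtain:

  H_0: rank C_0 − rank ∂_1 = 7 − 6 = 1, and the invariant factors of ∂_1 are all 1, so H_0 ≅ Z.
  H_1: rank ker ∂_1 − rank ∂_2 = (18 − 6) − 12 = 0, and ∂_2 has invariant factor 2 > 1, so H_1 ≅ Z/2.
  H_2: rank ker ∂_2 − rank ∂_3 = (12 − 12) − 0 = 0, and there is no ∂_3, so H_2 ≅ 0.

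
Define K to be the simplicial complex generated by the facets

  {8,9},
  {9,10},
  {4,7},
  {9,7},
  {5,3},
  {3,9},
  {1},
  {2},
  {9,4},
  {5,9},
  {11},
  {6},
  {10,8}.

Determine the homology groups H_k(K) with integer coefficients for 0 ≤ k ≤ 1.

H_0 ≅ Z^5,  H_1 ≅ Z^3.

K has 11 vertices, 9 edges.
rank ∂_0 = 0, rank ∂_1 = 6 ⇒ b_0 = 11 − 0 − 6 = 5; all invariant factors of ∂_1 are 1 so no torsion. So H_0 ≅ Z^5.
rank ∂_1 = 6, rank ∂_2 = 0 ⇒ b_1 = 9 − 6 − 0 = 3. So H_1 ≅ Z^3.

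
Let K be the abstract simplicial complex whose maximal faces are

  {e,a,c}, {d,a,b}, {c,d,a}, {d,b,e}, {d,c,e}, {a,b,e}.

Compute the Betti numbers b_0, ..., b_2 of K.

Take the total order a < b < c < d < e on the vertex set. Then K (dimension 2) consists of the simplices:

  0-simplices (5): a, b, c, d, e
  1-simplices (9): ab, ac, ad, ae, bd, be, cd, ce, de
  2-simplices (6): abd, abe, acd, ace, bde, cde

giving chain groups C_0 ≅ Z^5, C_1 ≅ Z^9, C_2 ≅ Z^6.

∂_1: C_1 → C_0 is given by ∂[p,q] = [q] − [p]. For instance
  ∂be = e − b.
This gives a 5×9 integer matrix of rank 4; reducing to Smith normal form yields diagonal entries (1,1,1,1).

Boundary ∂_2: C_2 → C_1 acts by ∂[p,q,r] = [q,r] − [p,r] + [p,q]. For instance
  ∂ace = ce − ae + ac,
  ∂acd = cd − ad + ac.
The 9×6 boundary matrix has rank 5 and Smith normal form diag(1,1,1,1,1).

Now H_k = ker ∂_k / im ∂_{k+1}, so:

  H_0: rank C_0 − rank ∂_1 = 5 − 4 = 1, and the invariant factors of ∂_1 are all 1, so H_0 = Z.
  H_1: rank ker ∂_1 − rank ∂_2 = (9 − 4) − 5 = 0, and the invariant factors of ∂_2 are all 1, so H_1 = 0.
  H_2: rank ker ∂_2 − rank ∂_3 = (6 − 5) − 0 = 1, and there is no ∂_3, so H_2 = Z.

As a check, the Euler characteristic is 5 − 9 + 6 = 2, which agrees with 1 − 0 + 1 = 2.
(K is a triangulation of the 2-sphere S^2.)

Hence the Betti numbers are b_0 = 1, b_1 = 0, b_2 = 1.

b_0 = 1, b_1 = 0, b_2 = 1.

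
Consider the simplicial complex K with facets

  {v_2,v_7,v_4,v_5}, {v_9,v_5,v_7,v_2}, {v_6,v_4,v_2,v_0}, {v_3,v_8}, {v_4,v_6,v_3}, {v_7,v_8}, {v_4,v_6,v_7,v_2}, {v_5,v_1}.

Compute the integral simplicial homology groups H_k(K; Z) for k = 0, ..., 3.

K has 10 vertices, 20 edges, 14 triangles, 4 3-simplices.
rank ∂_0 = 0, rank ∂_1 = 9 ⇒ b_0 = 10 − 0 − 9 = 1; all invariant factors of ∂_1 are 1 so no torsion. So H_0 = Z.
rank ∂_1 = 9, rank ∂_2 = 10 ⇒ b_1 = 20 − 9 − 10 = 1; all invariant factors of ∂_2 are 1 so no torsion. So H_1 = Z.
rank ∂_2 = 10, rank ∂_3 = 4 ⇒ b_2 = 14 − 10 − 4 = 0; all invariant factors of ∂_3 are 1 so no torsion. So H_2 = 0.
rank ∂_3 = 4, rank ∂_4 = 0 ⇒ b_3 = 4 − 4 − 0 = 0. So H_3 = 0.

H_0 ≅ Z,  H_1 ≅ Z,  H_2 = 0,  H_3 = 0.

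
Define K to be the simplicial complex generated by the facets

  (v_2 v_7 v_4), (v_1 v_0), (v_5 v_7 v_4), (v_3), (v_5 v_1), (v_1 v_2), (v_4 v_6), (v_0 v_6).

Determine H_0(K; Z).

H_0 = Z^2.

Fix the vertex order v_0 < v_1 < v_2 < v_3 < v_4 < v_5 < v_6 < v_7 and write every simplex with vertices in increasing order. Then dim K = 2 and the simplices of K are:

  0-simplices (8): [v_0], [v_1], [v_2], [v_3], [v_4], [v_5], [v_6], [v_7]
  1-simplices (10): [v_0,v_1], [v_0,v_6], [v_1,v_2], [v_1,v_5], [v_2,v_4], [v_2,v_7], [v_4,v_5], [v_4,v_6], [v_4,v_7], [v_5,v_7]
  2-simplices (2): [v_2,v_4,v_7], [v_4,v_5,v_7]

Hence C_0 ≅ Z^8, C_1 ≅ Z^10, C_2 ≅ Z^2.

Boundary ∂_1: C_1 → C_0 sends each edge [p,q] (with p < q) to q − p.
The resulting 8×10 matrix has rank 6, and its Smith normal form has invariant factors (1,1,1,1,1,1).

Boundary ∂_2: C_2 → C_1 maps a triangle to the signed sum of its edges. For instance
  ∂[v_4,v_5,v_7] = [v_5,v_7] − [v_4,v_7] + [v_4,v_5],
  ∂[v_2,v_4,v_7] = [v_4,v_7] − [v_2,v_7] + [v_2,v_4].
The resulting 10×2 matrix has rank 2, and its Smith normal form has invariant factors (1,1).

From H_k ≅ ker(∂_k) / im(∂_{k+1}) we obtain:

  H_0: rank C_0 − rank ∂_1 = 8 − 6 = 2, and the invariant factors of ∂_1 are all 1, so H_0 = Z^2.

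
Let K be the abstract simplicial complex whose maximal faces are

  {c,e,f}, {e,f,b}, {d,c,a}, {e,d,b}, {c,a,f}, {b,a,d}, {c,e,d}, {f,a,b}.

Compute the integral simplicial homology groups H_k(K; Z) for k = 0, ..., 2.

H_0 ≅ Z,  H_1 = 0,  H_2 ≅ Z.

Take the total order a < b < c < d < e < f on the vertex set. Then K (dimension 2) consists of the simplices:

  0-simplices (6): a, b, c, d, e, f
  1-simplices (12): ab, ac, ad, af, bd, be, bf, cd, ce, cf, de, ef
  2-simplices (8): abd, abf, acd, acf, bde, bef, cde, cef

Hence C_0 ≅ Z^6, C_1 ≅ Z^12, C_2 ≅ Z^8.

The boundary map ∂_1: C_1 → C_0 sends each edge [p,q] (with p < q) to q − p. For instance
  ∂ab = b − a.
The resulting 6×12 matrix has rank 5, and its Smith normal form has invariant factors (1,1,1,1,1).

The boundary map ∂_2: C_2 → C_1 sends each 2-simplex [p,q,r] to [q,r] − [p,r] + [p,q]. For instance
  ∂cde = de − ce + cd,
  ∂cef = ef − cf + ce.
The 12×8 boundary matrix has rank 7 and Smith normal form diag(1,1,1,1,1,1,1).

From H_k ≅ ker(∂_k) / im(∂_{k+1}) we obtain:

  H_0: rank C_0 − rank ∂_1 = 6 − 5 = 1, and the invariant factors of ∂_1 are all 1, so H_0 ≅ Z.
  H_1: rank ker ∂_1 − rank ∂_2 = (12 − 5) − 7 = 0, and the invariant factors of ∂_2 are all 1, so H_1 ≅ 0.
  H_2: rank ker ∂_2 − rank ∂_3 = (8 − 7) − 0 = 1, and there is no ∂_3, so H_2 ≅ Z.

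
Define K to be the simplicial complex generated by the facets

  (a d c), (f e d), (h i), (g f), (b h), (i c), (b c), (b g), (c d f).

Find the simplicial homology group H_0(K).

K has 9 vertices, 13 edges, 3 triangles.
rank ∂_0 = 0, rank ∂_1 = 8 ⇒ b_0 = 9 − 0 − 8 = 1; all invariant factors of ∂_1 are 1 so no torsion. So H_0 ≅ Z.

H_0 = Z.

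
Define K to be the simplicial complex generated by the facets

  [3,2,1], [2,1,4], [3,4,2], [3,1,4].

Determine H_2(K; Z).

We work with the vertex ordering 1 < 2 < 3 < 4. The simplices of K, each written with vertices in increasing order, are:

  0-simplices (4): [1], [2], [3], [4]
  1-simplices (6): [1,2], [1,3], [1,4], [2,3], [2,4], [3,4]
  2-simplices (4): [1,2,3], [1,2,4], [1,3,4], [2,3,4]

so the chain groups are C_0 ≅ Z^4, C_1 ≅ Z^6, C_2 ≅ Z^4.

The boundary map ∂_1: C_1 → C_0 maps an edge to its endpoints' difference, ∂[p,q] = q − p. For instance
  ∂[3,4] = [4] − [3].
This gives a 4×6 integer matrix of rank 3; reducing to Smith normal form yields diagonal entries (1,1,1).

The boundary map ∂_2: C_2 → C_1 maps a triangle to the signed sum of its edges. For instance
  ∂[1,3,4] = [3,4] − [1,4] + [1,3],
  ∂[2,3,4] = [3,4] − [2,4] + [2,3].
The 6×4 boundary matrix has rank 3 and Smith normal form diag(1,1,1).

Now H_k = ker ∂_k / im ∂_{k+1}, so:

  H_2: rank ker ∂_2 − rank ∂_3 = (4 − 3) − 0 = 1, and there is no ∂_3, so H_2 = Z.

H_2 ≅ Z.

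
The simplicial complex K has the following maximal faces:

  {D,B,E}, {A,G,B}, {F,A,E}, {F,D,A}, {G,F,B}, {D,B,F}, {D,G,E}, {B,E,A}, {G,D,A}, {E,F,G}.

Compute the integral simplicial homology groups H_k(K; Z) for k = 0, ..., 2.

H_0 ≅ Z,  H_1 ≅ Z/2,  H_2 = 0.

We work with the vertex ordering A < B < D < E < F < G. The simplices of K, each written with vertices in increasing order, are:

  0-simplices (6): A, B, D, E, F, G
  1-simplices (15): AB, AD, AE, AF, AG, BD, BE, BF, BG, DE, DF, DG, EF, EG, FG
  2-simplices (10): ABE, ABG, ADF, ADG, AEF, BDE, BDF, BFG, DEG, EFG

so the chain groups are C_0 ≅ Z^6, C_1 ≅ Z^15, C_2 ≅ Z^10.

∂_1: C_1 → C_0 maps an edge to its endpoints' difference, ∂[p,q] = q − p.
This gives a 6×15 integer matrix of rank 5; reducing to Smith normal form yields diagonal entries (1,1,1,1,1).

∂_2: C_2 → C_1 acts by ∂[p,q,r] = [q,r] − [p,r] + [p,q]. For instance
  ∂EFG = FG − EG + EF,
  ∂BDE = DE − BE + BD.
As a 15×10 matrix over Z this has rank 10, with invariant factors (1,1,1,1,1,1,1,1,1,2).

Computing H_k = (kernel of ∂_k) / (image of ∂_{k+1}):

  H_0: rank C_0 − rank ∂_1 = 6 − 5 = 1, and the invariant factors of ∂_1 are all 1, so H_0 ≅ Z.
  H_1: rank ker ∂_1 − rank ∂_2 = (15 − 5) − 10 = 0, and ∂_2 has invariant factor 2 > 1, so H_1 ≅ Z/2.
  H_2: rank ker ∂_2 − rank ∂_3 = (10 − 10) − 0 = 0, and there is no ∂_3, so H_2 ≅ 0.

As a check, the Euler characteristic is 6 − 15 + 10 = 1, which agrees with 1 − 0 + 0 = 1.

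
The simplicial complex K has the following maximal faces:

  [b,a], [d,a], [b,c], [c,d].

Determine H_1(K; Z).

H_1 = Z.

We work with the vertex ordering a < b < c < d. The simplices of K, each written with vertices in increasing order, are:

  0-simplices (4): a, b, c, d
  1-simplices (4): ab, ad, bc, cd

so the chain groups are C_0 ≅ Z^4, C_1 ≅ Z^4.

Boundary ∂_1: C_1 → C_0 sends each edge [p,q] (with p < q) to q − p.
As a 4×4 matrix over Z this has rank 3, with invariant factors (1,1,1).

Reading off H_k = ker ∂_k / im ∂_{k+1}:

  H_1: rank ker ∂_1 − rank ∂_2 = (4 − 3) − 0 = 1, and there is no ∂_2, so H_1 ≅ Z.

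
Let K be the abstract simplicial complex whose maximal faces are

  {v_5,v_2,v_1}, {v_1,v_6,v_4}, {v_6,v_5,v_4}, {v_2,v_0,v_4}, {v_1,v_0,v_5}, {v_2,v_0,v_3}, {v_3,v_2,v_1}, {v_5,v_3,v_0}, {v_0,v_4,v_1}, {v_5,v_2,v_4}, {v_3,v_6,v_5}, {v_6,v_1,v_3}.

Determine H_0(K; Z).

H_0 ≅ Z.

We work with the vertex ordering v_0 < v_1 < v_2 < v_3 < v_4 < v_5 < v_6. The simplices of K, each written with vertices in increasing order, are:

  0-simplices (7): [v_0], [v_1], [v_2], [v_3], [v_4], [v_5], [v_6]
  1-simplices (18): (18 of them)
  2-simplices (12): (12 of them)

giving chain groups C_0 ≅ Z^7, C_1 ≅ Z^18, C_2 ≅ Z^12.

Boundary ∂_1: C_1 → C_0 is given by ∂[p,q] = [q] − [p]. For instance
  ∂[v_1,v_6] = [v_6] − [v_1].
The resulting 7×18 matrix has rank 6, and its Smith normal form has invariant factors (1,1,1,1,1,1).

∂_2: C_2 → C_1 maps a triangle to the signed sum of its edges. For instance
  ∂[v_1,v_3,v_6] = [v_3,v_6] − [v_1,v_6] + [v_1,v_3],
  ∂[v_1,v_4,v_6] = [v_4,v_6] − [v_1,v_6] + [v_1,v_4].
This gives a 18×12 integer matrix of rank 12; reducing to Smith normal form yields diagonal entries (1,1,1,1,1,1,1,1,1,1,1,2).

Now H_k = ker ∂_k / im ∂_{k+1}, so:

  H_0: rank C_0 − rank ∂_1 = 7 − 6 = 1, and the invariant factors of ∂_1 are all 1, so H_0 = Z.

(K is a triangulation of the real projective plane RP^2.)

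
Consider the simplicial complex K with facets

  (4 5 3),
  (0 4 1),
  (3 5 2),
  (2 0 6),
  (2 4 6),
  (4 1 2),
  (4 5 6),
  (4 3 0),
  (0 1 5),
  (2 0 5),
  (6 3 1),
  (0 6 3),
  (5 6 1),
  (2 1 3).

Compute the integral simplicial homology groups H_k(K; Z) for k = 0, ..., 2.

Fix the vertex order 0 < 1 < 2 < 3 < 4 < 5 < 6 and write every simplex with vertices in increasing order. Then dim K = 2 and the simplices of K are:

  0-simplices (7): [0], [1], [2], [3], [4], [5], [6]
  1-simplices (21): [0,1], [0,2], [0,3], [0,4], [0,5], [0,6], [1,2], [1,3], [1,4], [1,5], [1,6], [2,3], [2,4], [2,5], [2,6], [3,4], [3,5], [3,6], [4,5], [4,6], [5,6]
  2-simplices (14): [0,1,4], [0,1,5], [0,2,5], [0,2,6], [0,3,4], [0,3,6], [1,2,3], [1,2,4], [1,3,6], [1,5,6], [2,3,5], [2,4,6], [3,4,5], [4,5,6]

so the chain groups are C_0 ≅ Z^7, C_1 ≅ Z^21, C_2 ≅ Z^14.

The boundary map ∂_1: C_1 → C_0 is given by ∂[p,q] = [q] − [p].
The resulting 7×21 matrix has rank 6, and its Smith normal form has invariant factors (1,1,1,1,1,1).

The boundary map ∂_2: C_2 → C_1 acts by ∂[p,q,r] = [q,r] − [p,r] + [p,q]. For instance
  ∂[0,2,6] = [2,6] − [0,6] + [0,2],
  ∂[0,3,4] = [3,4] − [0,4] + [0,3].
The resulting 21×14 matrix has rank 13, and its Smith normal form has invariant factors (1,1,1,1,1,1,1,1,1,1,1,1,1).

Now H_k = ker ∂_k / im ∂_{k+1}, so:

  H_0: rank C_0 − rank ∂_1 = 7 − 6 = 1, and the invariant factors of ∂_1 are all 1, so H_0 = Z.
  H_1: rank ker ∂_1 − rank ∂_2 = (21 − 6) − 13 = 2, and the invariant factors of ∂_2 are all 1, so H_1 = Z^2.
  H_2: rank ker ∂_2 − rank ∂_3 = (14 − 13) − 0 = 1, and there is no ∂_3, so H_2 = Z.

As a check, the Euler characteristic is 7 − 21 + 14 = 0, which agrees with 1 − 2 + 1 = 0.

H_0 = Z,  H_1 = Z^2,  H_2 = Z.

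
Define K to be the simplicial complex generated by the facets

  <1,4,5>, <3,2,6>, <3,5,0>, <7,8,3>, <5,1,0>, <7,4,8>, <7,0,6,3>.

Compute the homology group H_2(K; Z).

H_2 = 0.

K has 9 vertices, 18 edges, 10 triangles, 1 3-simplex.
rank ∂_2 = 9, rank ∂_3 = 1 ⇒ b_2 = 10 − 9 − 1 = 0; all invariant factors of ∂_3 are 1 so no torsion. So H_2 = 0.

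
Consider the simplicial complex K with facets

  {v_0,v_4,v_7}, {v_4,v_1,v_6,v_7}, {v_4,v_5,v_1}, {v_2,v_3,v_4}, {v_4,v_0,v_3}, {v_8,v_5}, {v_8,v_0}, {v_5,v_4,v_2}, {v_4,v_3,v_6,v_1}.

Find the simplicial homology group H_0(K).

Take the total order v_0 < v_1 < v_2 < v_3 < v_4 < v_5 < v_6 < v_7 < v_8 on the vertex set. Then K (dimension 3) consists of the simplices:

  0-simplices (9): [v_0], [v_1], [v_2], [v_3], [v_4], [v_5], [v_6], [v_7], [v_8]
  1-simplices (19): (19 of them)
  2-simplices (12): (12 of them)
  3-simplices (2): [v_1,v_3,v_4,v_6], [v_1,v_4,v_6,v_7]

giving chain groups C_0 ≅ Z^9, C_1 ≅ Z^19, C_2 ≅ Z^12, C_3 ≅ Z^2.

Boundary ∂_1: C_1 → C_0 sends each edge [p,q] (with p < q) to q − p. For instance
  ∂[v_4,v_5] = [v_5] − [v_4].
The 9×19 boundary matrix has rank 8 and Smith normal form diag(1,1,1,1,1,1,1,1).

Boundary ∂_2: C_2 → C_1 sends each 2-simplex [p,q,r] to [q,r] − [p,r] + [p,q]. For instance
  ∂[v_2,v_4,v_5] = [v_4,v_5] − [v_2,v_5] + [v_2,v_4],
  ∂[v_1,v_4,v_5] = [v_4,v_5] − [v_1,v_5] + [v_1,v_4].
This gives a 19×12 integer matrix of rank 10; reducing to Smith normal form yields diagonal entries (1,1,1,1,1,1,1,1,1,1).

Boundary ∂_3: C_3 → C_2 sends each 3-simplex σ to the alternating sum Σ_i (−1)^i (σ with its i-th vertex removed). For instance
  ∂[v_1,v_4,v_6,v_7] = [v_4,v_6,v_7] − [v_1,v_6,v_7] + [v_1,v_4,v_7] − [v_1,v_4,v_6],
  ∂[v_1,v_3,v_4,v_6] = [v_3,v_4,v_6] − [v_1,v_4,v_6] + [v_1,v_3,v_6] − [v_1,v_3,v_4].
The 12×2 boundary matrix has rank 2 and Smith normal form diag(1,1).

Now H_k = ker ∂_k / im ∂_{k+1}, so:

  H_0: rank C_0 − rank ∂_1 = 9 − 8 = 1, and the invariant factors of ∂_1 are all 1, so H_0 = Z.

H_0 = Z.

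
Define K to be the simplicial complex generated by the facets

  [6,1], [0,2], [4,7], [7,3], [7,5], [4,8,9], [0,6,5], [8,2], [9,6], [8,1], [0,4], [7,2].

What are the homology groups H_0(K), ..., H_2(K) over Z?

Order the vertices as 0 < 1 < 2 < 3 < 4 < 5 < 6 < 7 < 8 < 9. Listing each simplex with vertices in this order, K has dimension 2 with simplices:

  0-simplices (10): [0], [1], [2], [3], [4], [5], [6], [7], [8], [9]
  1-simplices (16): [0,2], [0,4], [0,5], [0,6], [1,6], [1,8], [2,7], [2,8], [3,7], [4,7], [4,8], [4,9], [5,6], [5,7], [6,9], [8,9]
  2-simplices (2): [0,5,6], [4,8,9]

Hence C_0 ≅ Z^10, C_1 ≅ Z^16, C_2 ≅ Z^2.

∂_1: C_1 → C_0 is given by ∂[p,q] = [q] − [p].
The resulting 10×16 matrix has rank 9, and its Smith normal form has invariant factors (1,1,1,1,1,1,1,1,1).

Boundary ∂_2: C_2 → C_1 maps a triangle to the signed sum of its edges. For instance
  ∂[4,8,9] = [8,9] − [4,9] + [4,8],
  ∂[0,5,6] = [5,6] − [0,6] + [0,5].
This gives a 16×2 integer matrix of rank 2; reducing to Smith normal form yields diagonal entries (1,1).

Now H_k = ker ∂_k / im ∂_{k+1}, so:

  H_0: rank C_0 − rank ∂_1 = 10 − 9 = 1, and the invariant factors of ∂_1 are all 1, so H_0 = Z.
  H_1: rank ker ∂_1 − rank ∂_2 = (16 − 9) − 2 = 5, and the invariant factors of ∂_2 are all 1, so H_1 = Z^5.
  H_2: rank ker ∂_2 − rank ∂_3 = (2 − 2) − 0 = 0, and there is no ∂_3, so H_2 = 0.

H_0 ≅ Z,  H_1 ≅ Z^5,  H_2 = 0.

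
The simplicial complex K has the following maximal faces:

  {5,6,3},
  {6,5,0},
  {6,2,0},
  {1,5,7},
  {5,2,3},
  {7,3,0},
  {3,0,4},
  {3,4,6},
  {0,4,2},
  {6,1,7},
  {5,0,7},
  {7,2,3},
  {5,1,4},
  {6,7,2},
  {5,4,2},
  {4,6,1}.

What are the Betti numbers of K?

b_0 = 1, b_1 = 2, b_2 = 1.

Take the total order 0 < 1 < 2 < 3 < 4 < 5 < 6 < 7 on the vertex set. Then K (dimension 2) consists of the simplices:

  0-simplices (8): [0], [1], [2], [3], [4], [5], [6], [7]
  1-simplices (24): (24 of them)
  2-simplices (16): [0,2,4], [0,2,6], [0,3,4], [0,3,7], [0,5,6], [0,5,7], [1,4,5], [1,4,6], [1,5,7], [1,6,7], [2,3,5], [2,3,7], [2,4,5], [2,6,7], [3,4,6], [3,5,6]

Hence C_0 ≅ Z^8, C_1 ≅ Z^24, C_2 ≅ Z^16.

The boundary map ∂_1: C_1 → C_0 sends each edge [p,q] (with p < q) to q − p. For instance
  ∂[1,4] = [4] − [1].
As a 8×24 matrix over Z this has rank 7, with invariant factors (1,1,1,1,1,1,1).

The boundary map ∂_2: C_2 → C_1 acts by ∂[p,q,r] = [q,r] − [p,r] + [p,q]. For instance
  ∂[2,4,5] = [4,5] − [2,5] + [2,4],
  ∂[2,3,7] = [3,7] − [2,7] + [2,3].
The resulting 24×16 matrix has rank 15, and its Smith normal form has invariant factors (1,1,1,1,1,1,1,1,1,1,1,1,1,1,1).

Reading off H_k = ker ∂_k / im ∂_{k+1}:

  H_0: rank C_0 − rank ∂_1 = 8 − 7 = 1, and the invariant factors of ∂_1 are all 1, so H_0 = Z.
  H_1: rank ker ∂_1 − rank ∂_2 = (24 − 7) − 15 = 2, and the invariant factors of ∂_2 are all 1, so H_1 = Z^2.
  H_2: rank ker ∂_2 − rank ∂_3 = (16 − 15) − 0 = 1, and there is no ∂_3, so H_2 = Z.

As a check, the Euler characteristic is 8 − 24 + 16 = 0, which agrees with 1 − 2 + 1 = 0.

Hence the Betti numbers are b_0 = 1, b_1 = 2, b_2 = 1.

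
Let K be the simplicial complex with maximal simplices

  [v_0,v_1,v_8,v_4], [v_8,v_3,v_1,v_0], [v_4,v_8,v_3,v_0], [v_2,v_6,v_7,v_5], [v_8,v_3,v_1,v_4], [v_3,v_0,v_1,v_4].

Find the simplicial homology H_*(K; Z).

K has 9 vertices, 16 edges, 14 triangles, 6 3-simplices.
rank ∂_0 = 0, rank ∂_1 = 7 ⇒ b_0 = 9 − 0 − 7 = 2; all invariant factors of ∂_1 are 1 so no torsion. So H_0 = Z^2.
rank ∂_1 = 7, rank ∂_2 = 9 ⇒ b_1 = 16 − 7 − 9 = 0; all invariant factors of ∂_2 are 1 so no torsion. So H_1 = 0.
rank ∂_2 = 9, rank ∂_3 = 5 ⇒ b_2 = 14 − 9 − 5 = 0; all invariant factors of ∂_3 are 1 so no torsion. So H_2 = 0.
rank ∂_3 = 5, rank ∂_4 = 0 ⇒ b_3 = 6 − 5 − 0 = 1. So H_3 = Z.

H_0 = Z^2,  H_1 = 0,  H_2 = 0,  H_3 = Z.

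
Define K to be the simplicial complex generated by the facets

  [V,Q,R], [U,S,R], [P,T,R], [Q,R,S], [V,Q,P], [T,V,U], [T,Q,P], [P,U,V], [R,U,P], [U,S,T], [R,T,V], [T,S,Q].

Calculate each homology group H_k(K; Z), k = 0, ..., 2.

H_0 ≅ Z,  H_1 ≅ Z/2,  H_2 = 0.

Take the total order P < Q < R < S < T < U < V on the vertex set. Then K (dimension 2) consists of the simplices:

  0-simplices (7): P, Q, R, S, T, U, V
  1-simplices (18): PQ, PR, PT, PU, PV, QR, QS, QT, QV, RS, RT, RU, RV, ST, SU, TU, TV, UV
  2-simplices (12): PQT, PQV, PRT, PRU, PUV, QRS, QRV, QST, RSU, RTV, STU, TUV

so the chain groups are C_0 ≅ Z^7, C_1 ≅ Z^18, C_2 ≅ Z^12.

∂_1: C_1 → C_0 is given by ∂[p,q] = [q] − [p]. For instance
  ∂QS = S − Q.
This gives a 7×18 integer matrix of rank 6; reducing to Smith normal form yields diagonal entries (1,1,1,1,1,1).

The boundary map ∂_2: C_2 → C_1 sends each 2-simplex [p,q,r] to [q,r] − [p,r] + [p,q]. For instance
  ∂RTV = TV − RV + RT,
  ∂PQT = QT − PT + PQ.
The resulting 18×12 matrix has rank 12, and its Smith normal form has invariant factors (1,1,1,1,1,1,1,1,1,1,1,2).

Now H_k = ker ∂_k / im ∂_{k+1}, so:

  H_0: rank C_0 − rank ∂_1 = 7 − 6 = 1, and the invariant factors of ∂_1 are all 1, so H_0 = Z.
  H_1: rank ker ∂_1 − rank ∂_2 = (18 − 6) − 12 = 0, and ∂_2 has invariant factor 2 > 1, so H_1 = Z/2.
  H_2: rank ker ∂_2 − rank ∂_3 = (12 − 12) − 0 = 0, and there is no ∂_3, so H_2 = 0.

As a check, the Euler characteristic is 7 − 18 + 12 = 1, which agrees with 1 − 0 + 0 = 1.
(K is a triangulation of the real projective plane RP^2.)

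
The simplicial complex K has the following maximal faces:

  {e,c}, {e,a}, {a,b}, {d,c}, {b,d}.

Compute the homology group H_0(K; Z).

H_0 = Z.

Take the total order a < b < c < d < e on the vertex set. Then K (dimension 1) consists of the simplices:

  0-simplices (5): a, b, c, d, e
  1-simplices (5): ab, ae, bd, cd, ce

so the chain groups are C_0 ≅ Z^5, C_1 ≅ Z^5.

Boundary ∂_1: C_1 → C_0 maps an edge to its endpoints' difference, ∂[p,q] = q − p.
This gives a 5×5 integer matrix of rank 4; reducing to Smith normal form yields diagonal entries (1,1,1,1).

Reading off H_k = ker ∂_k / im ∂_{k+1}:

  H_0: rank C_0 − rank ∂_1 = 5 − 4 = 1, and the invariant factors of ∂_1 are all 1, so H_0 ≅ Z.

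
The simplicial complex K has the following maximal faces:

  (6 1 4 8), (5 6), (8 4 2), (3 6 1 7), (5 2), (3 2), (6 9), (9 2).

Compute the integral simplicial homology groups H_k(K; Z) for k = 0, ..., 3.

K has 9 vertices, 18 edges, 9 triangles, 2 3-simplices.
rank ∂_0 = 0, rank ∂_1 = 8 ⇒ b_0 = 9 − 0 − 8 = 1; all invariant factors of ∂_1 are 1 so no torsion. So H_0 ≅ Z.
rank ∂_1 = 8, rank ∂_2 = 7 ⇒ b_1 = 18 − 8 − 7 = 3; all invariant factors of ∂_2 are 1 so no torsion. So H_1 ≅ Z^3.
rank ∂_2 = 7, rank ∂_3 = 2 ⇒ b_2 = 9 − 7 − 2 = 0; all invariant factors of ∂_3 are 1 so no torsion. So H_2 ≅ 0.
rank ∂_3 = 2, rank ∂_4 = 0 ⇒ b_3 = 2 − 2 − 0 = 0. So H_3 ≅ 0.

H_0 = Z,  H_1 = Z^3,  H_2 = 0,  H_3 = 0.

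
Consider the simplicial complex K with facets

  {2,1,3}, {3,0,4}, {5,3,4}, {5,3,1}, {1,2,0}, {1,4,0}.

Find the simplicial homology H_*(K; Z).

Take the total order 0 < 1 < 2 < 3 < 4 < 5 on the vertex set. Then K (dimension 2) consists of the simplices:

  0-simplices (6): [0], [1], [2], [3], [4], [5]
  1-simplices (12): [0,1], [0,2], [0,3], [0,4], [1,2], [1,3], [1,4], [1,5], [2,3], [3,4], [3,5], [4,5]
  2-simplices (6): [0,1,2], [0,1,4], [0,3,4], [1,2,3], [1,3,5], [3,4,5]

so the chain groups are C_0 ≅ Z^6, C_1 ≅ Z^12, C_2 ≅ Z^6.

The boundary map ∂_1: C_1 → C_0 sends each edge [p,q] (with p < q) to q − p.
The resulting 6×12 matrix has rank 5, and its Smith normal form has invariant factors (1,1,1,1,1).

The boundary map ∂_2: C_2 → C_1 acts by ∂[p,q,r] = [q,r] − [p,r] + [p,q]. For instance
  ∂[3,4,5] = [4,5] − [3,5] + [3,4],
  ∂[0,3,4] = [3,4] − [0,4] + [0,3].
As a 12×6 matrix over Z this has rank 6, with invariant factors (1,1,1,1,1,1).

Computing H_k = (kernel of ∂_k) / (image of ∂_{k+1}):

  H_0: rank C_0 − rank ∂_1 = 6 − 5 = 1, and the invariant factors of ∂_1 are all 1, so H_0 = Z.
  H_1: rank ker ∂_1 − rank ∂_2 = (12 − 5) − 6 = 1, and the invariant factors of ∂_2 are all 1, so H_1 = Z.
  H_2: rank ker ∂_2 − rank ∂_3 = (6 − 6) − 0 = 0, and there is no ∂_3, so H_2 = 0.

H_0 ≅ Z,  H_1 ≅ Z,  H_2 = 0.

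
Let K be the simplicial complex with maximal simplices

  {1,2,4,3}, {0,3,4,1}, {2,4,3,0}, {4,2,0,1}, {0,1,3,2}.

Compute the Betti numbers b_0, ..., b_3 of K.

b_0 = 1, b_1 = 0, b_2 = 0, b_3 = 1.

We work with the vertex ordering 0 < 1 < 2 < 3 < 4. The simplices of K, each written with vertices in increasing order, are:

  0-simplices (5): [0], [1], [2], [3], [4]
  1-simplices (10): [0,1], [0,2], [0,3], [0,4], [1,2], [1,3], [1,4], [2,3], [2,4], [3,4]
  2-simplices (10): [0,1,2], [0,1,3], [0,1,4], [0,2,3], [0,2,4], [0,3,4], [1,2,3], [1,2,4], [1,3,4], [2,3,4]
  3-simplices (5): [0,1,2,3], [0,1,2,4], [0,1,3,4], [0,2,3,4], [1,2,3,4]

so the chain groups are C_0 ≅ Z^5, C_1 ≅ Z^10, C_2 ≅ Z^10, C_3 ≅ Z^5.

Boundary ∂_1: C_1 → C_0 sends each edge [p,q] (with p < q) to q − p.
As a 5×10 matrix over Z this has rank 4, with invariant factors (1,1,1,1).

The boundary map ∂_2: C_2 → C_1 acts by ∂[p,q,r] = [q,r] − [p,r] + [p,q]. For instance
  ∂[0,1,3] = [1,3] − [0,3] + [0,1],
  ∂[0,1,2] = [1,2] − [0,2] + [0,1].
As a 10×10 matrix over Z this has rank 6, with invariant factors (1,1,1,1,1,1).

Boundary ∂_3: C_3 → C_2 sends each 3-simplex σ to the alternating sum Σ_i (−1)^i (σ with its i-th vertex removed). For instance
  ∂[0,2,3,4] = [2,3,4] − [0,3,4] + [0,2,4] − [0,2,3],
  ∂[0,1,2,3] = [1,2,3] − [0,2,3] + [0,1,3] − [0,1,2].
The 10×5 boundary matrix has rank 4 and Smith normal form diag(1,1,1,1).

Reading off H_k = ker ∂_k / im ∂_{k+1}:

  H_0: rank C_0 − rank ∂_1 = 5 − 4 = 1, and the invariant factors of ∂_1 are all 1, so H_0 = Z.
  H_1: rank ker ∂_1 − rank ∂_2 = (10 − 4) − 6 = 0, and the invariant factors of ∂_2 are all 1, so H_1 = 0.
  H_2: rank ker ∂_2 − rank ∂_3 = (10 − 6) − 4 = 0, and the invariant factors of ∂_3 are all 1, so H_2 = 0.
  H_3: rank ker ∂_3 − rank ∂_4 = (5 − 4) − 0 = 1, and there is no ∂_4, so H_3 = Z.

As a check, the Euler characteristic is 5 − 10 + 10 − 5 = 0, which agrees with 1 − 0 + 0 − 1 = 0.
(K is a triangulation of the 3-sphere S^3.)

Hence the Betti numbers are b_0 = 1, b_1 = 0, b_2 = 0, b_3 = 1.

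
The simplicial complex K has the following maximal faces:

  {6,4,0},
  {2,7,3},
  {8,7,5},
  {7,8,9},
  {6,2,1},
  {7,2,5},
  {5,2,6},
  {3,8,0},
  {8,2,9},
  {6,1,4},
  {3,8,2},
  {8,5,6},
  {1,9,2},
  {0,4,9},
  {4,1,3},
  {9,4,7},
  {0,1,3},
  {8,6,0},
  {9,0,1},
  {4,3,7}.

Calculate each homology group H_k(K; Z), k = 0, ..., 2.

H_0 = Z,  H_1 = Z ⊕ Z/2Z,  H_2 = 0.

K has 10 vertices, 30 edges, 20 triangles.
rank ∂_0 = 0, rank ∂_1 = 9 ⇒ b_0 = 10 − 0 − 9 = 1; all invariant factors of ∂_1 are 1 so no torsion. So H_0 = Z.
rank ∂_1 = 9, rank ∂_2 = 20 ⇒ b_1 = 30 − 9 − 20 = 1; ∂_2 has invariant factor(s) [2] giving torsion. So H_1 = Z ⊕ Z/2Z.
rank ∂_2 = 20, rank ∂_3 = 0 ⇒ b_2 = 20 − 20 − 0 = 0. So H_2 = 0.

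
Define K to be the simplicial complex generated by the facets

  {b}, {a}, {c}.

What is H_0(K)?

Fix the vertex order a < b < c and write every simplex with vertices in increasing order. Then dim K = 0 and the simplices of K are:

  0-simplices (3): a, b, c

giving chain groups C_0 ≅ Z^3.

From H_k ≅ ker(∂_k) / im(∂_{k+1}) we obtain:

  H_0: rank C_0 − rank ∂_1 = 3 − 0 = 3, and there is no ∂_1, so H_0 ≅ Z^3.

(K is a triangulation of a set of 3 points.)

H_0 ≅ Z^3.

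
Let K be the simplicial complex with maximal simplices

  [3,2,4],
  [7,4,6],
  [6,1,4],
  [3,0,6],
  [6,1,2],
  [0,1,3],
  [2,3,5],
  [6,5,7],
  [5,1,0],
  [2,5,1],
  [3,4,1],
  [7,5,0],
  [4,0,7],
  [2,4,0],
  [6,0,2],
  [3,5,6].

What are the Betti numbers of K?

Fix the vertex order 0 < 1 < 2 < 3 < 4 < 5 < 6 < 7 and write every simplex with vertices in increasing order. Then dim K = 2 and the simplices of K are:

  0-simplices (8): [0], [1], [2], [3], [4], [5], [6], [7]
  1-simplices (24): (24 of them)
  2-simplices (16): [0,1,3], [0,1,5], [0,2,4], [0,2,6], [0,3,6], [0,4,7], [0,5,7], [1,2,5], [1,2,6], [1,3,4], [1,4,6], [2,3,4], [2,3,5], [3,5,6], [4,6,7], [5,6,7]

so the chain groups are C_0 ≅ Z^8, C_1 ≅ Z^24, C_2 ≅ Z^16.

The boundary map ∂_1: C_1 → C_0 sends each edge [p,q] (with p < q) to q − p.
As a 8×24 matrix over Z this has rank 7, with invariant factors (1,1,1,1,1,1,1).

∂_2: C_2 → C_1 sends each 2-simplex [p,q,r] to [q,r] − [p,r] + [p,q]. For instance
  ∂[0,2,6] = [2,6] − [0,6] + [0,2],
  ∂[0,1,3] = [1,3] − [0,3] + [0,1].
This gives a 24×16 integer matrix of rank 15; reducing to Smith normal form yields diagonal entries (1,1,1,1,1,1,1,1,1,1,1,1,1,1,1).

Computing H_k = (kernel of ∂_k) / (image of ∂_{k+1}):

  H_0: rank C_0 − rank ∂_1 = 8 − 7 = 1, and the invariant factors of ∂_1 are all 1, so H_0 = Z.
  H_1: rank ker ∂_1 − rank ∂_2 = (24 − 7) − 15 = 2, and the invariant factors of ∂_2 are all 1, so H_1 = Z^2.
  H_2: rank ker ∂_2 − rank ∂_3 = (16 − 15) − 0 = 1, and there is no ∂_3, so H_2 = Z.

(K is a triangulation of the torus T^2.)

Hence the Betti numbers are b_0 = 1, b_1 = 2, b_2 = 1.

b_0 = 1, b_1 = 2, b_2 = 1.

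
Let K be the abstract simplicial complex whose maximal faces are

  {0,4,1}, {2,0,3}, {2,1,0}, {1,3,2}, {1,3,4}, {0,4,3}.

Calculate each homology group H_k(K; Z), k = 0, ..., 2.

Take the total order 0 < 1 < 2 < 3 < 4 on the vertex set. Then K (dimension 2) consists of the simplices:

  0-simplices (5): [0], [1], [2], [3], [4]
  1-simplices (9): [0,1], [0,2], [0,3], [0,4], [1,2], [1,3], [1,4], [2,3], [3,4]
  2-simplices (6): [0,1,2], [0,1,4], [0,2,3], [0,3,4], [1,2,3], [1,3,4]

so the chain groups are C_0 ≅ Z^5, C_1 ≅ Z^9, C_2 ≅ Z^6.

Boundary ∂_1: C_1 → C_0 is given by ∂[p,q] = [q] − [p]. For instance
  ∂[3,4] = [4] − [3].
This gives a 5×9 integer matrix of rank 4; reducing to Smith normal form yields diagonal entries (1,1,1,1).

The boundary map ∂_2: C_2 → C_1 maps a triangle to the signed sum of its edges. For instance
  ∂[0,1,2] = [1,2] − [0,2] + [0,1],
  ∂[0,2,3] = [2,3] − [0,3] + [0,2].
This gives a 9×6 integer matrix of rank 5; reducing to Smith normal form yields diagonal entries (1,1,1,1,1).

Computing H_k = (kernel of ∂_k) / (image of ∂_{k+1}):

  H_0: rank C_0 − rank ∂_1 = 5 − 4 = 1, and the invariant factors of ∂_1 are all 1, so H_0 = Z.
  H_1: rank ker ∂_1 − rank ∂_2 = (9 − 4) − 5 = 0, and the invariant factors of ∂_2 are all 1, so H_1 = 0.
  H_2: rank ker ∂_2 − rank ∂_3 = (6 − 5) − 0 = 1, and there is no ∂_3, so H_2 = Z.

(K is a triangulation of the 2-sphere S^2.)

H_0 ≅ Z,  H_1 = 0,  H_2 ≅ Z.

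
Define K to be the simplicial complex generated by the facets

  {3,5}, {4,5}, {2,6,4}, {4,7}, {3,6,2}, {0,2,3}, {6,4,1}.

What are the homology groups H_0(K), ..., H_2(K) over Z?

Fix the vertex order 0 < 1 < 2 < 3 < 4 < 5 < 6 < 7 and write every simplex with vertices in increasing order. Then dim K = 2 and the simplices of K are:

  0-simplices (8): [0], [1], [2], [3], [4], [5], [6], [7]
  1-simplices (12): [0,2], [0,3], [1,4], [1,6], [2,3], [2,4], [2,6], [3,5], [3,6], [4,5], [4,6], [4,7]
  2-simplices (4): [0,2,3], [1,4,6], [2,3,6], [2,4,6]

Hence C_0 ≅ Z^8, C_1 ≅ Z^12, C_2 ≅ Z^4.

Boundary ∂_1: C_1 → C_0 maps an edge to its endpoints' difference, ∂[p,q] = q − p.
This gives a 8×12 integer matrix of rank 7; reducing to Smith normal form yields diagonal entries (1,1,1,1,1,1,1).

The boundary map ∂_2: C_2 → C_1 acts by ∂[p,q,r] = [q,r] − [p,r] + [p,q]. For instance
  ∂[2,4,6] = [4,6] − [2,6] + [2,4],
  ∂[1,4,6] = [4,6] − [1,6] + [1,4].
The resulting 12×4 matrix has rank 4, and its Smith normal form has invariant factors (1,1,1,1).

Now H_k = ker ∂_k / im ∂_{k+1}, so:

  H_0: rank C_0 − rank ∂_1 = 8 − 7 = 1, and the invariant factors of ∂_1 are all 1, so H_0 ≅ Z.
  H_1: rank ker ∂_1 − rank ∂_2 = (12 − 7) − 4 = 1, and the invariant factors of ∂_2 are all 1, so H_1 ≅ Z.
  H_2: rank ker ∂_2 − rank ∂_3 = (4 − 4) − 0 = 0, and there is no ∂_3, so H_2 ≅ 0.

H_0 ≅ Z,  H_1 ≅ Z,  H_2 = 0.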